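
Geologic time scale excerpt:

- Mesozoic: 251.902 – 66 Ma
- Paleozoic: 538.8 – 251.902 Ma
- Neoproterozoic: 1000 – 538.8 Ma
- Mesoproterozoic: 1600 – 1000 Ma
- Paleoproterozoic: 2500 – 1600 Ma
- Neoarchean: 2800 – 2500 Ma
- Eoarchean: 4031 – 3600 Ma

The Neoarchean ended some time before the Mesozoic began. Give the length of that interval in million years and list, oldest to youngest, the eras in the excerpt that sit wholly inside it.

2248.098 million years; Paleoproterozoic, Mesoproterozoic, Neoproterozoic, Paleozoic

End of Neoarchean = 2500 Ma; start of Mesozoic = 251.902 Ma.
Gap = 2500 − 251.902 = 2248.098 Myr.
Eras wholly inside 2500–251.902 Ma: Paleoproterozoic (2500–1600), Mesoproterozoic (1600–1000), Neoproterozoic (1000–538.8), Paleozoic (538.8–251.902).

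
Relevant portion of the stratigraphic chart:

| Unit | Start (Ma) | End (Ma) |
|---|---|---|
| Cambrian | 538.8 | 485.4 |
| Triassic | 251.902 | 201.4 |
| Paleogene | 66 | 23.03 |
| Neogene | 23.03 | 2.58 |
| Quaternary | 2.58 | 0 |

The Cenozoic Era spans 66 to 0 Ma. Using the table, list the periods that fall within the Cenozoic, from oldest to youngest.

Paleogene, Neogene, Quaternary

Periods with both bounds inside 66–0 Ma: Paleogene (66–23.03), Neogene (23.03–2.58), Quaternary (2.58–0).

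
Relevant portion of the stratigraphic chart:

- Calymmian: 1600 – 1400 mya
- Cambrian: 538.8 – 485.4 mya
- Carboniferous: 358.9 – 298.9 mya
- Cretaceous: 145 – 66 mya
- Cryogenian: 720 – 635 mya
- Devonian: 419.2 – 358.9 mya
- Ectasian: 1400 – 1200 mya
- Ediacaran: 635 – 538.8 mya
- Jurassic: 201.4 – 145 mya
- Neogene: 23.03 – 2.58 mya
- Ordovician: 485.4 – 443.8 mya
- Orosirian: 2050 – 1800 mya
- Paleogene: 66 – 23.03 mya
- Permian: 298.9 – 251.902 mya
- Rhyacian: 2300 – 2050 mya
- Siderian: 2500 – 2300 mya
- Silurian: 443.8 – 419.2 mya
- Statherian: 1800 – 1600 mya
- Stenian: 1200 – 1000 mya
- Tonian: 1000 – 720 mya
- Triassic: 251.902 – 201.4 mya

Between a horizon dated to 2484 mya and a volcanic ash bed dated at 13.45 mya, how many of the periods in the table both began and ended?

19

The older date is 2484 Ma and the younger is 13.45 Ma.
Periods with start < 2484 and end > 13.45 Ma: Rhyacian (2300–2050), Orosirian (2050–1800), Statherian (1800–1600), Calymmian (1600–1400), Ectasian (1400–1200), Stenian (1200–1000), Tonian (1000–720), Cryogenian (720–635), Ediacaran (635–538.8), Cambrian (538.8–485.4), Ordovician (485.4–443.8), Silurian (443.8–419.2), Devonian (419.2–358.9), Carboniferous (358.9–298.9), Permian (298.9–251.902), Triassic (251.902–201.4), Jurassic (201.4–145), Cretaceous (145–66), Paleogene (66–23.03).
That is 19 complete periods.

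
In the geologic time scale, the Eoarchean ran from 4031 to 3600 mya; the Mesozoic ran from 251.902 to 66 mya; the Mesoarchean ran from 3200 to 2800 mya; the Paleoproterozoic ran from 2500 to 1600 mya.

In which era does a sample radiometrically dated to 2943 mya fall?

2943 Ma lies between 3200 and 2800 Ma, so it falls in the Mesoarchean.

Mesoarchean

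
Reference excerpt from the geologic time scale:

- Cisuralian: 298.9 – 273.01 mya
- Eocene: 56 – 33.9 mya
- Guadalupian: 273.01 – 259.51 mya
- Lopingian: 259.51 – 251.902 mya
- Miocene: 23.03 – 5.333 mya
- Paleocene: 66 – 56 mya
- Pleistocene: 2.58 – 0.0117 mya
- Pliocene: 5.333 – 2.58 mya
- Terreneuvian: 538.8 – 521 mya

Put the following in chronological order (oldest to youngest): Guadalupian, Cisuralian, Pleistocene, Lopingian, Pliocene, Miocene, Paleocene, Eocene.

Cisuralian, Guadalupian, Lopingian, Paleocene, Eocene, Miocene, Pliocene, Pleistocene

Read off each span (Ma): Guadalupian 273.01–259.51; Cisuralian 298.9–273.01; Pleistocene 2.58–0.0117; Lopingian 259.51–251.902; Pliocene 5.333–2.58; Miocene 23.03–5.333; Paleocene 66–56; Eocene 56–33.9.
Larger Ma is older, so oldest→youngest is Cisuralian, Guadalupian, Lopingian, Paleocene, Eocene, Miocene, Pliocene, Pleistocene.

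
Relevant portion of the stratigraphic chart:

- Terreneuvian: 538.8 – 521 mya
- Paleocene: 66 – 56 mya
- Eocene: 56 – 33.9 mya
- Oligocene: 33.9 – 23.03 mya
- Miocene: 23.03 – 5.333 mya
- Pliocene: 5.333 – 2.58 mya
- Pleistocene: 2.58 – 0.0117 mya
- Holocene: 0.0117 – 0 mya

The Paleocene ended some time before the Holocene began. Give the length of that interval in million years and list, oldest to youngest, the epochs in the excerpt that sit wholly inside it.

55.9883 million years; Eocene, Oligocene, Miocene, Pliocene, Pleistocene

End of Paleocene = 56 Ma; start of Holocene = 0.0117 Ma.
Gap = 56 − 0.0117 = 55.9883 Myr.
Epochs wholly inside 56–0.0117 Ma: Eocene (56–33.9), Oligocene (33.9–23.03), Miocene (23.03–5.333), Pliocene (5.333–2.58), Pleistocene (2.58–0.0117).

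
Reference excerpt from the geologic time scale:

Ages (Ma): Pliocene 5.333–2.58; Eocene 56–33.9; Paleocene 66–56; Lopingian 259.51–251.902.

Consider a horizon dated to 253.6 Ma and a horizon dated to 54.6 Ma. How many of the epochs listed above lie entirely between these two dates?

The older date is 253.6 Ma and the younger is 54.6 Ma.
Epochs with start < 253.6 and end > 54.6 Ma: Paleocene (66–56).
That is 1 complete epoch.

1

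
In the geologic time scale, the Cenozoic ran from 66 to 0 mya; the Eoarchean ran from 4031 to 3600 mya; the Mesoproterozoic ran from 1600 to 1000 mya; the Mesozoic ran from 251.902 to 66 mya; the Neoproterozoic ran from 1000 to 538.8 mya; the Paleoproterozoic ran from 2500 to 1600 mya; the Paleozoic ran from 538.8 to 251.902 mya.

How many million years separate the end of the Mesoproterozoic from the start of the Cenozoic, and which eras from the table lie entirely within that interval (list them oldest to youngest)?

934 million years; Neoproterozoic, Paleozoic, Mesozoic

End of Mesoproterozoic = 1000 Ma; start of Cenozoic = 66 Ma.
Gap = 1000 − 66 = 934 Myr.
Eras wholly inside 1000–66 Ma: Neoproterozoic (1000–538.8), Paleozoic (538.8–251.902), Mesozoic (251.902–66).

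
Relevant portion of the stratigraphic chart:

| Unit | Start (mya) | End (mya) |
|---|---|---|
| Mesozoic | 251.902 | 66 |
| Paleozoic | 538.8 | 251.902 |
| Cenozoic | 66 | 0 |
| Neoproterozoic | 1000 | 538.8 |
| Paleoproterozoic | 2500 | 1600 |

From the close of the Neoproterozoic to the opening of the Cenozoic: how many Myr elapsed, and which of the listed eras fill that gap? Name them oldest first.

472.8 million years; Paleozoic, Mesozoic

End of Neoproterozoic = 538.8 Ma; start of Cenozoic = 66 Ma.
Gap = 538.8 − 66 = 472.8 Myr.
Eras wholly inside 538.8–66 Ma: Paleozoic (538.8–251.902), Mesozoic (251.902–66).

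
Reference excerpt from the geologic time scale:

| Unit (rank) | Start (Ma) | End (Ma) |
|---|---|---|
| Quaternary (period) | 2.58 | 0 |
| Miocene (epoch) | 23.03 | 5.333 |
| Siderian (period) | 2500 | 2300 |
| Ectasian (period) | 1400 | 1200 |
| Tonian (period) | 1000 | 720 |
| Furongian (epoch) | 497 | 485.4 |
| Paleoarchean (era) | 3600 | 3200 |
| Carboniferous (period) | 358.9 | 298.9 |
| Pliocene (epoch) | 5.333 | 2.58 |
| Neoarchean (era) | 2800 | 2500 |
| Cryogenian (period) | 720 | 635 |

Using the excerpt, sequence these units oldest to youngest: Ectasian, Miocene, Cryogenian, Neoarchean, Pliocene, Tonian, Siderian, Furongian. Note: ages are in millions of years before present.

The oldest of these is Neoarchean (starts 2800 Ma) and the youngest is Pliocene (ends 2.58 Ma).
In between, by decreasing start age: Siderian (2500), Ectasian (1400), Tonian (1000), Cryogenian (720), Furongian (497), Miocene (23.03).

Neoarchean, Siderian, Ectasian, Tonian, Cryogenian, Furongian, Miocene, Pliocene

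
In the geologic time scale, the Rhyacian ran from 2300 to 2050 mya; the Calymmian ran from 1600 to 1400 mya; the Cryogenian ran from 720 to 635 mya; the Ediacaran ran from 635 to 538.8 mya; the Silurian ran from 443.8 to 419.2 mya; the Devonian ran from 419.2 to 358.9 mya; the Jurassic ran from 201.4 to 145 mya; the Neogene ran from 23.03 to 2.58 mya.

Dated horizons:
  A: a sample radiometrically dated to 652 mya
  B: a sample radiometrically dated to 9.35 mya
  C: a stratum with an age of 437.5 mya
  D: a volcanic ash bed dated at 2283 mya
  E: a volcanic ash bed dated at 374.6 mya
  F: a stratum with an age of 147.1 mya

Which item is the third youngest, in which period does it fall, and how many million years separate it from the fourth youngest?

E, in the Devonian; 62.9 million years to C

Smaller Ma means younger, so youngest first: B 9.35 < F 147.1 < E 374.6 < C 437.5 < A 652 < D 2283.
Counting 3 along gives E (374.6 Ma); the excerpt puts that inside the Devonian, 419.2–358.9 Ma.
Next in line is C (437.5 Ma), and 437.5 − 374.6 = 62.9 Myr.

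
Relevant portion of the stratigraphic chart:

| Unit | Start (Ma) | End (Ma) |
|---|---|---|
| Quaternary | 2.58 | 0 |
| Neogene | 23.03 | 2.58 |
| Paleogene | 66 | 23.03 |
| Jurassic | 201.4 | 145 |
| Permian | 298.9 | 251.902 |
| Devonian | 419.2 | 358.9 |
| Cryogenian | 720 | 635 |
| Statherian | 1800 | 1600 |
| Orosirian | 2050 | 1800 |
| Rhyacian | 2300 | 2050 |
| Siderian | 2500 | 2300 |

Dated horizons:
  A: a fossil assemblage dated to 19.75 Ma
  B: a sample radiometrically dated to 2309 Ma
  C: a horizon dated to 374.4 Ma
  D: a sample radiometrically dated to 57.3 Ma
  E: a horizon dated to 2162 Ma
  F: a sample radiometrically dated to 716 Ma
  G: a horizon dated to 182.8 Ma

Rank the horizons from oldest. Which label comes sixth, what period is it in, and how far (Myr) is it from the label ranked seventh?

Larger Ma means older, so oldest first: B 2309 > E 2162 > F 716 > C 374.4 > G 182.8 > D 57.3 > A 19.75.
Counting 6 along gives D (57.3 Ma); the excerpt puts that inside the Paleogene, 66–23.03 Ma.
Next in line is A (19.75 Ma), and 57.3 − 19.75 = 37.55 Myr.

D, in the Paleogene; 37.55 million years to A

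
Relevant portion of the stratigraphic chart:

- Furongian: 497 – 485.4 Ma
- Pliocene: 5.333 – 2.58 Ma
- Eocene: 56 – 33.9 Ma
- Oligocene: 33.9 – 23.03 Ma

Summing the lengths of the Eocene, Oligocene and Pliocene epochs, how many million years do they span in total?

Each duration: Eocene = 22.1; Oligocene = 10.87; Pliocene = 2.753.
Sum: 22.1 + 10.87 + 2.753 = 35.723 Myr.

35.723 million years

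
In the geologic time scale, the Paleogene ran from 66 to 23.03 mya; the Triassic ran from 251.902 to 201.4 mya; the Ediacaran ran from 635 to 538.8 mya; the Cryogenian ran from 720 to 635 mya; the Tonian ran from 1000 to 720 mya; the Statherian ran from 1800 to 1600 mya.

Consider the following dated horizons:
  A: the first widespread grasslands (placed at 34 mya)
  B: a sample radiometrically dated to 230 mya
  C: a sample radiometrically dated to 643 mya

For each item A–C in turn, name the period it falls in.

A: 34 Ma lies in 66–23.03 Ma, so Paleogene.
B: 230 Ma lies in 251.902–201.4 Ma, so Triassic.
C: 643 Ma lies in 720–635 Ma, so Cryogenian.

A — Paleogene; B — Triassic; C — Cryogenian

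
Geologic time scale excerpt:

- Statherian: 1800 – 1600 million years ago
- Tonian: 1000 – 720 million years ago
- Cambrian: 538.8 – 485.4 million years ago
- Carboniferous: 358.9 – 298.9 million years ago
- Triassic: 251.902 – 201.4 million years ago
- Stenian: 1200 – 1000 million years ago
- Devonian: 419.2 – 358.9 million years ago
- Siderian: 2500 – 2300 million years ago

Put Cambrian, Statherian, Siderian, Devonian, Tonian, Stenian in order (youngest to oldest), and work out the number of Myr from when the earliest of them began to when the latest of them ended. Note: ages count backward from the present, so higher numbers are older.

Start ages (Ma): Siderian 2500, Statherian 1800, Stenian 1200, Tonian 1000, Cambrian 538.8, Devonian 419.2.
Ordered youngest to oldest: Devonian, Cambrian, Tonian, Stenian, Statherian, Siderian.
Span = 2500 − 358.9 = 2141.1 Myr.

Devonian, Cambrian, Tonian, Stenian, Statherian, Siderian; total span 2141.1 Myr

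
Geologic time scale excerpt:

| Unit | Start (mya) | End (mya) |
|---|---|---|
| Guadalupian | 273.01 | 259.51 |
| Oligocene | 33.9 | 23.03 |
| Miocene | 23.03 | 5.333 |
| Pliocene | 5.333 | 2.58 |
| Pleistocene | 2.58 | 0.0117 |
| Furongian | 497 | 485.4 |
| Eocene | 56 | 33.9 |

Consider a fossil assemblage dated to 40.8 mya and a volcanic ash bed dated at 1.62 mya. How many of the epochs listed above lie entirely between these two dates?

3

The older date is 40.8 Ma and the younger is 1.62 Ma.
Epochs with start < 40.8 and end > 1.62 Ma: Oligocene (33.9–23.03), Miocene (23.03–5.333), Pliocene (5.333–2.58).
That is 3 complete epochs.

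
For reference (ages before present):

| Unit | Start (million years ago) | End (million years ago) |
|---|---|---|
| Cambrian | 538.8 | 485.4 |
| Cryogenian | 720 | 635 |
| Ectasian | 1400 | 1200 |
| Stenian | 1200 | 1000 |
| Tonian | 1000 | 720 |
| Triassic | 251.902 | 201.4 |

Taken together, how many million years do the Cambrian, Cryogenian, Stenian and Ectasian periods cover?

538.4 million years

Duration is start − end for each: (538.8 − 485.4) + (720 − 635) + (1200 − 1000) + (1400 − 1200).
That is 53.4 + 85 + 200 + 200, which totals 538.4 million years.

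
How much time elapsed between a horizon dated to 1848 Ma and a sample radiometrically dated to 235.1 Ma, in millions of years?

1848 − 235.1 = 1612.9 million years.

1612.9 million years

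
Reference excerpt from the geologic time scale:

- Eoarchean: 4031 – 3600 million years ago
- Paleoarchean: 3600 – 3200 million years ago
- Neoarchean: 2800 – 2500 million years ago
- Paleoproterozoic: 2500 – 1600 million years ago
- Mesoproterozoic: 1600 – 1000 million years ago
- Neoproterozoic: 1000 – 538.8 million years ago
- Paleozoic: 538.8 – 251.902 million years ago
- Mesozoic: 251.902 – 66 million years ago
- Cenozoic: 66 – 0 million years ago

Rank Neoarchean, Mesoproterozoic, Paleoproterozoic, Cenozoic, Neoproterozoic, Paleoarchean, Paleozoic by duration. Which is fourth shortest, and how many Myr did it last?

Start − end for each: Neoarchean 2800 − 2500 = 300; Mesoproterozoic 1600 − 1000 = 600; Paleoproterozoic 2500 − 1600 = 900; Cenozoic 66 − 0 = 66; Neoproterozoic 1000 − 538.8 = 461.2; Paleoarchean 3600 − 3200 = 400; Paleozoic 538.8 − 251.902 = 286.898.
Ranking these from shortest: Cenozoic < Paleozoic < Neoarchean < Paleoarchean < Neoproterozoic < Mesoproterozoic < Paleoproterozoic.
Position 4 in that ranking is Paleoarchean, which lasted 400 Myr.

Paleoarchean, 400 million years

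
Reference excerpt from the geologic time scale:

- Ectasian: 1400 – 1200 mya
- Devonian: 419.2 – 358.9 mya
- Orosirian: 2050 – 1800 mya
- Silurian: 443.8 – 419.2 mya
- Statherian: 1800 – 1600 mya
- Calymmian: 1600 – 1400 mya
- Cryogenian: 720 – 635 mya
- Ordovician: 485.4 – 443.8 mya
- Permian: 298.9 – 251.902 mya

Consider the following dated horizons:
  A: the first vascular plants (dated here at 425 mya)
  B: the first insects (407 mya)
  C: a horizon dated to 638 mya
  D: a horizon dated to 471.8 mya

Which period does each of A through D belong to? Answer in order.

Match each age against the start–end ranges in the excerpt: A = 425 Ma → Silurian (443.8–419.2); B = 407 Ma → Devonian (419.2–358.9); C = 638 Ma → Cryogenian (720–635); D = 471.8 Ma → Ordovician (485.4–443.8).

A — Silurian; B — Devonian; C — Cryogenian; D — Ordovician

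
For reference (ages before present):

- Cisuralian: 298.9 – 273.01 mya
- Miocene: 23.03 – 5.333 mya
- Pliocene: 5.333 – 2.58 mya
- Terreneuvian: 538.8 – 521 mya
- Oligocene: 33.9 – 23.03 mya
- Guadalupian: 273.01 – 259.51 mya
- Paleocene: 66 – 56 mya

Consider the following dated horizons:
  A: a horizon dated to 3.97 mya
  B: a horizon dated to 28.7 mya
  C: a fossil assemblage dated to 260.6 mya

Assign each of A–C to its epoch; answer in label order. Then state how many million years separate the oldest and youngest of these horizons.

Match each age against the start–end ranges in the excerpt: A = 3.97 Ma → Pliocene (5.333–2.58); B = 28.7 Ma → Oligocene (33.9–23.03); C = 260.6 Ma → Guadalupian (273.01–259.51).
The largest age is 260.6 Ma and the smallest is 3.97 Ma; their difference is 256.63 Myr.

A — Pliocene; B — Oligocene; C — Guadalupian; span 256.63 million years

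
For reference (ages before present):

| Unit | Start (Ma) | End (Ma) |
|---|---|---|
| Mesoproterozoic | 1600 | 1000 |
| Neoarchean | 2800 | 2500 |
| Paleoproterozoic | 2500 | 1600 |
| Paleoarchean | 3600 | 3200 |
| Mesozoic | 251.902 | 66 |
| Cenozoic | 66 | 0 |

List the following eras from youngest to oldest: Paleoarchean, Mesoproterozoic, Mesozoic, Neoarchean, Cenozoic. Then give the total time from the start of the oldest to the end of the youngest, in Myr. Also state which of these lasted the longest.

Cenozoic → Mesozoic → Mesoproterozoic → Neoarchean → Paleoarchean; total span 3600 Myr; longest is Mesoproterozoic

From the excerpt: Paleoarchean 3600–3200; Mesoproterozoic 1600–1000; Mesozoic 251.902–66; Neoarchean 2800–2500; Cenozoic 66–0 (Ma).
Larger Ma is earlier, so the oldest is Paleoarchean and the youngest is Cenozoic; youngest to oldest: Cenozoic, Mesozoic, Mesoproterozoic, Neoarchean, Paleoarchean.
Oldest start 3600 minus youngest end 0 gives 3600 Myr overall.
Individual lengths (start − end): Cenozoic 66; Neoarchean 300; Mesoproterozoic 600; Mesozoic 185.902; Paleoarchean 400. The largest is Mesoproterozoic at 600 Myr.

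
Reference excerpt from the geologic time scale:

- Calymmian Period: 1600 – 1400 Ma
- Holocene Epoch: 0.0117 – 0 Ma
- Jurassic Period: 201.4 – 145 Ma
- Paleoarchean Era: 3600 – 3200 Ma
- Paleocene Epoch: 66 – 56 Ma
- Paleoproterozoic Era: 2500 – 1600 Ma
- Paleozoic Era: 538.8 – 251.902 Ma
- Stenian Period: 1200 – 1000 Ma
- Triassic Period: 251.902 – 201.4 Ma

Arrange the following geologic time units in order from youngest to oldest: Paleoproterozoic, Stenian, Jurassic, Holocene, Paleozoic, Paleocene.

The oldest of these is Paleoproterozoic (starts 2500 Ma) and the youngest is Holocene (ends 0 Ma).
In between, by decreasing start age: Stenian (1200), Paleozoic (538.8), Jurassic (201.4), Paleocene (66).
Listing youngest first means reversing that sequence.

Holocene, then Paleocene, then Jurassic, then Paleozoic, then Stenian, then Paleoproterozoic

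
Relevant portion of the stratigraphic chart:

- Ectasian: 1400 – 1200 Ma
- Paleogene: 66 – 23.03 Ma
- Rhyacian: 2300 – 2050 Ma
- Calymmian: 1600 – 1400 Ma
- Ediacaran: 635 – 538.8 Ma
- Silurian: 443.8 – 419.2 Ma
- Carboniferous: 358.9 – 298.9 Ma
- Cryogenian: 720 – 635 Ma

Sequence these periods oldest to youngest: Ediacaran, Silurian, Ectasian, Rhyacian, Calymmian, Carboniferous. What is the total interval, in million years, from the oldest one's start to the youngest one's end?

Start ages (Ma): Rhyacian 2300, Calymmian 1600, Ectasian 1400, Ediacaran 635, Silurian 443.8, Carboniferous 358.9.
Ordered oldest to youngest: Rhyacian, Calymmian, Ectasian, Ediacaran, Silurian, Carboniferous.
Span = 2300 − 298.9 = 2001.1 Myr.

Rhyacian → Calymmian → Ectasian → Ediacaran → Silurian → Carboniferous; total span 2001.1 Myr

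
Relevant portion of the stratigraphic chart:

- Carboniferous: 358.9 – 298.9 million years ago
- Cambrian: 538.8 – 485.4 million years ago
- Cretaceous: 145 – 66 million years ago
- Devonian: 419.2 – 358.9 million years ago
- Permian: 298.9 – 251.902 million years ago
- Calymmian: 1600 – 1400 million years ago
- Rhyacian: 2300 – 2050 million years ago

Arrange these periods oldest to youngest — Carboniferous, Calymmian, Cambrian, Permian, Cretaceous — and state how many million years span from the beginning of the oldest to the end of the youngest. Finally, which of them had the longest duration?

Start ages (Ma): Calymmian 1600, Cambrian 538.8, Carboniferous 358.9, Permian 298.9, Cretaceous 145.
Ordered oldest to youngest: Calymmian, Cambrian, Carboniferous, Permian, Cretaceous.
Span = 1600 − 66 = 1534 Myr.
Durations: Calymmian 200, Cambrian 53.4, Carboniferous 60, Cretaceous 79, Permian 46.998 → longest is Calymmian (200 Myr).

Calymmian → Cambrian → Carboniferous → Permian → Cretaceous; total span 1534 Myr; longest is Calymmian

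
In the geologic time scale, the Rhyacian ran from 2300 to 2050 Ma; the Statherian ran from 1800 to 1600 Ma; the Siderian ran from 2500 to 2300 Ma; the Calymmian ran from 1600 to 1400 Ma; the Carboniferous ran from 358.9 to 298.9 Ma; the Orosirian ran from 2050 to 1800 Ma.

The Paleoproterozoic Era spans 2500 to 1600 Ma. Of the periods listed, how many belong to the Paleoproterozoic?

Periods inside 2500–1600 Ma: Siderian, Rhyacian, Orosirian, Statherian — 4 in total.

4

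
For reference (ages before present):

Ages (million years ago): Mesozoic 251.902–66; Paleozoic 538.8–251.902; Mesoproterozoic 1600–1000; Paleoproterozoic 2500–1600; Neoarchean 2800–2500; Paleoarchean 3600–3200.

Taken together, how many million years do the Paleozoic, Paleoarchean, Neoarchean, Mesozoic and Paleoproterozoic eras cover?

Each duration: Paleozoic = 286.898; Paleoarchean = 400; Neoarchean = 300; Mesozoic = 185.902; Paleoproterozoic = 900.
Sum: 286.898 + 400 + 300 + 185.902 + 900 = 2072.8 Myr.

2072.8 million years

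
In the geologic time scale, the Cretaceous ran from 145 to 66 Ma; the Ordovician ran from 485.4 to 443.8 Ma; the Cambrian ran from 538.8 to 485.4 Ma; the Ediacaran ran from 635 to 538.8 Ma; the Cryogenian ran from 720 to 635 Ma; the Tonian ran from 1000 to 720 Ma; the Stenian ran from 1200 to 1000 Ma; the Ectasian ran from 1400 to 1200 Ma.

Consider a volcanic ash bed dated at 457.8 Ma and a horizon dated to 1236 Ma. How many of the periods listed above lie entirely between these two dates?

1236 Ma sits inside the Ectasian (1400–1200) and 457.8 Ma inside the Ordovician (485.4–443.8); neither of those is wholly between the two dates.
The listed periods lying completely between them are Stenian, Tonian, Cryogenian, Ediacaran, Cambrian — 5 in all.

5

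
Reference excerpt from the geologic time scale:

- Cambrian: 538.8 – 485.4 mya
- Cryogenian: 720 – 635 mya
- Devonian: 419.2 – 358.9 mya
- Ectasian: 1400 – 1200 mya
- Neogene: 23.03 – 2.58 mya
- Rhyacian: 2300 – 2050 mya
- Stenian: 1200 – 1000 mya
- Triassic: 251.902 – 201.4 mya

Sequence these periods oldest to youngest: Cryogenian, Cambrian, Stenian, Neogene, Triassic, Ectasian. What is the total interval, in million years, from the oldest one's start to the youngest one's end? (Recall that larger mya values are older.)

From the excerpt: Cryogenian 720–635; Cambrian 538.8–485.4; Stenian 1200–1000; Neogene 23.03–2.58; Triassic 251.902–201.4; Ectasian 1400–1200 (Ma).
Larger Ma is earlier, so the oldest is Ectasian and the youngest is Neogene; oldest to youngest: Ectasian, Stenian, Cryogenian, Cambrian, Triassic, Neogene.
Oldest start 1400 minus youngest end 2.58 gives 1397.42 Myr overall.

Ectasian, Stenian, Cryogenian, Cambrian, Triassic, Neogene; total span 1397.42 Myr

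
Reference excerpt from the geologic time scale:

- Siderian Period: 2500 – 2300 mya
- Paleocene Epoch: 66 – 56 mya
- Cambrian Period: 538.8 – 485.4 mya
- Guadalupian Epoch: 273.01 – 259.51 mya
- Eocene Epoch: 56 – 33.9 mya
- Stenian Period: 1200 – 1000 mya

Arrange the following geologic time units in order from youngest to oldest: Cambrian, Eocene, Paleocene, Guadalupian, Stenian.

Eocene, Paleocene, Guadalupian, Cambrian, Stenian

The oldest of these is Stenian (starts 1200 Ma) and the youngest is Eocene (ends 33.9 Ma).
In between, by decreasing start age: Cambrian (538.8), Guadalupian (273.01), Paleocene (66).
Listing youngest first means reversing that sequence.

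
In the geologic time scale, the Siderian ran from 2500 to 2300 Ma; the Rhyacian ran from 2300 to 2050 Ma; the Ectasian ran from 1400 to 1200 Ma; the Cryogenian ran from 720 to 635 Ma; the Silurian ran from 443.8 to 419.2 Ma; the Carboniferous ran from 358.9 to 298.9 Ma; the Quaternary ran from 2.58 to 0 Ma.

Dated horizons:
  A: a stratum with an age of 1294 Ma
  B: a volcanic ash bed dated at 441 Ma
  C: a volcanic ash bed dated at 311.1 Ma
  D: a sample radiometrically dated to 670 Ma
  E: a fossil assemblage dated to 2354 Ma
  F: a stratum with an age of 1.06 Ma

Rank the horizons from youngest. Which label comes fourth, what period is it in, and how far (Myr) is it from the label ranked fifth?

D, in the Cryogenian; 624 million years to A

Smaller Ma means younger, so youngest first: F 1.06 < C 311.1 < B 441 < D 670 < A 1294 < E 2354.
Counting 4 along gives D (670 Ma); the excerpt puts that inside the Cryogenian, 720–635 Ma.
Next in line is A (1294 Ma), and 1294 − 670 = 624 Myr.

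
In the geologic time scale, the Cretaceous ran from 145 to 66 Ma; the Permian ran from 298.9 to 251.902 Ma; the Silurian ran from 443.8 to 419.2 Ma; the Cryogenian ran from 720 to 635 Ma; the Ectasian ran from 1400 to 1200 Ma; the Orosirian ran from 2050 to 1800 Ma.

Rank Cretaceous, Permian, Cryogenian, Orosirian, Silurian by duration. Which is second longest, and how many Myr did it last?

Start − end for each: Cretaceous 145 − 66 = 79; Permian 298.9 − 251.902 = 46.998; Cryogenian 720 − 635 = 85; Orosirian 2050 − 1800 = 250; Silurian 443.8 − 419.2 = 24.6.
Ranking these from longest: Orosirian > Cryogenian > Cretaceous > Permian > Silurian.
Position 2 in that ranking is Cryogenian, which lasted 85 Myr.

Cryogenian, 85 million years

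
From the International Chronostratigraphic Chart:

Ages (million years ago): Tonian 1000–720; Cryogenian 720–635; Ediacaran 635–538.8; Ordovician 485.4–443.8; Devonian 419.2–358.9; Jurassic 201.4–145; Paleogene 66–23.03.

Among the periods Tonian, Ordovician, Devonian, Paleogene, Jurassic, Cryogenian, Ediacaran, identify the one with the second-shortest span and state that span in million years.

Start − end for each: Tonian 1000 − 720 = 280; Ordovician 485.4 − 443.8 = 41.6; Devonian 419.2 − 358.9 = 60.3; Paleogene 66 − 23.03 = 42.97; Jurassic 201.4 − 145 = 56.4; Cryogenian 720 − 635 = 85; Ediacaran 635 − 538.8 = 96.2.
Ranking these from shortest: Ordovician < Paleogene < Jurassic < Devonian < Cryogenian < Ediacaran < Tonian.
Position 2 in that ranking is Paleogene, which lasted 42.97 Myr.

Paleogene, 42.97 million years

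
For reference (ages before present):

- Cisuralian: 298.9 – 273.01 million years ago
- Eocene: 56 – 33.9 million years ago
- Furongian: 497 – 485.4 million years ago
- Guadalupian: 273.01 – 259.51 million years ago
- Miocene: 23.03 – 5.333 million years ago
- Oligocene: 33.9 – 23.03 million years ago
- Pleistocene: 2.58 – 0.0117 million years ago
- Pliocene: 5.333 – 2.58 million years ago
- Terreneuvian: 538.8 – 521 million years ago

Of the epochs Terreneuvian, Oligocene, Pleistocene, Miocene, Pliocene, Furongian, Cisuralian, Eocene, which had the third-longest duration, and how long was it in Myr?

Durations: Terreneuvian 17.8; Oligocene 10.87; Pleistocene 2.5683; Miocene 17.697; Pliocene 2.753; Furongian 11.6; Cisuralian 25.89; Eocene 22.1 Myr.
Sorted longest-first: Cisuralian (25.89), Eocene (22.1), Terreneuvian (17.8), Miocene (17.697), Furongian (11.6), Oligocene (10.87), Pliocene (2.753), Pleistocene (2.5683).
The third longest is Terreneuvian at 17.8 Myr.

Terreneuvian, 17.8 million years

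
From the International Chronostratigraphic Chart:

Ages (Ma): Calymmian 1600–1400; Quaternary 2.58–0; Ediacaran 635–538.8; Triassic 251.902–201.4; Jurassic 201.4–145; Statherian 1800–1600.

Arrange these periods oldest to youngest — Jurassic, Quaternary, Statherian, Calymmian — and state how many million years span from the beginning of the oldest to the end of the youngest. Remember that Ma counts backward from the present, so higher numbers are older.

Statherian, Calymmian, Jurassic, Quaternary; total span 1800 Myr

Start ages (Ma): Statherian 1800, Calymmian 1600, Jurassic 201.4, Quaternary 2.58.
Ordered oldest to youngest: Statherian, Calymmian, Jurassic, Quaternary.
Span = 1800 − 0 = 1800 Myr.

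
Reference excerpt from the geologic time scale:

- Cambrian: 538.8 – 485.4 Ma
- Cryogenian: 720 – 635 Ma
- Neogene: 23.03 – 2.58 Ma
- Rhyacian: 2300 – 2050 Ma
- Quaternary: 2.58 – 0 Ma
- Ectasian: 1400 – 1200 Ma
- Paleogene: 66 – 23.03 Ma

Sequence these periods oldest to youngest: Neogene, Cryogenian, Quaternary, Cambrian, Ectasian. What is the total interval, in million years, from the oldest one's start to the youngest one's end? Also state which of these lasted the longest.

Ectasian, Cryogenian, Cambrian, Neogene, Quaternary; total span 1400 Myr; longest is Ectasian

Start ages (Ma): Ectasian 1400, Cryogenian 720, Cambrian 538.8, Neogene 23.03, Quaternary 2.58.
Ordered oldest to youngest: Ectasian, Cryogenian, Cambrian, Neogene, Quaternary.
Span = 1400 − 0 = 1400 Myr.
Durations: Neogene 20.45, Quaternary 2.58, Ectasian 200, Cambrian 53.4, Cryogenian 85 → longest is Ectasian (200 Myr).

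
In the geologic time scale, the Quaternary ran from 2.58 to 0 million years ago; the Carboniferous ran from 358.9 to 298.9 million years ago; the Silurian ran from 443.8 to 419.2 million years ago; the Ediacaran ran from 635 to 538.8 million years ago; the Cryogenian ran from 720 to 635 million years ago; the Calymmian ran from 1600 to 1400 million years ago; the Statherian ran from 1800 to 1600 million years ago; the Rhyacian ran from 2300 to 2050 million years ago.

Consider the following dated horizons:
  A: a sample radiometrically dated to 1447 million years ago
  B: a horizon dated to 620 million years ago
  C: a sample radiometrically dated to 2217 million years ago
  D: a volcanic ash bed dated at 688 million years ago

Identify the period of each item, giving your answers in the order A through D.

A — Calymmian; B — Ediacaran; C — Rhyacian; D — Cryogenian

Match each age against the start–end ranges in the excerpt: A = 1447 Ma → Calymmian (1600–1400); B = 620 Ma → Ediacaran (635–538.8); C = 2217 Ma → Rhyacian (2300–2050); D = 688 Ma → Cryogenian (720–635).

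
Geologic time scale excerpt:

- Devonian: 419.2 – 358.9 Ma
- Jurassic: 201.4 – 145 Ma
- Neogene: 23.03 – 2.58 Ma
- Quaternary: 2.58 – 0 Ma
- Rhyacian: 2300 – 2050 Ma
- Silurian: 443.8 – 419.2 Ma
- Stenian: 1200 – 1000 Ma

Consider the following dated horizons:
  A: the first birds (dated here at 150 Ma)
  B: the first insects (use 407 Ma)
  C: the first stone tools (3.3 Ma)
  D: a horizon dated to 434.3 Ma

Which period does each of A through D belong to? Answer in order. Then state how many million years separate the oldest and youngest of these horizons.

Match each age against the start–end ranges in the excerpt: A = 150 Ma → Jurassic (201.4–145); B = 407 Ma → Devonian (419.2–358.9); C = 3.3 Ma → Neogene (23.03–2.58); D = 434.3 Ma → Silurian (443.8–419.2).
The largest age is 434.3 Ma and the smallest is 3.3 Ma; their difference is 431 Myr.

A — Jurassic; B — Devonian; C — Neogene; D — Silurian; span 431 million years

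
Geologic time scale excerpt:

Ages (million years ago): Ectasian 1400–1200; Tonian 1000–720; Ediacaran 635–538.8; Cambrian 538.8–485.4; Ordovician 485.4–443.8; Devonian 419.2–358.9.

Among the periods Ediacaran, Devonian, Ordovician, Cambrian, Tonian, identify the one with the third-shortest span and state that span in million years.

Devonian, 60.3 million years

Durations: Ediacaran 96.2; Devonian 60.3; Ordovician 41.6; Cambrian 53.4; Tonian 280 Myr.
Sorted shortest-first: Ordovician (41.6), Cambrian (53.4), Devonian (60.3), Ediacaran (96.2), Tonian (280).
The third shortest is Devonian at 60.3 Myr.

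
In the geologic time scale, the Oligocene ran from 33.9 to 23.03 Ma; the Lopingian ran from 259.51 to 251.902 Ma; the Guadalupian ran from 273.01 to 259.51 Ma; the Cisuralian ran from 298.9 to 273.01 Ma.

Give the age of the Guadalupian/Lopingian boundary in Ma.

259.51 Ma

The Guadalupian ends and the Lopingian begins at 259.51 Ma.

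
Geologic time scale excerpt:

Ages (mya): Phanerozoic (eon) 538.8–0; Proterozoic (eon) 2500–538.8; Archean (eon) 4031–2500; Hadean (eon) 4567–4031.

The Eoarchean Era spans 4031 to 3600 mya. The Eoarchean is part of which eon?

Archean

The Eoarchean (4031–3600 Ma) lies entirely within 4031–2500 Ma, the Archean Eon.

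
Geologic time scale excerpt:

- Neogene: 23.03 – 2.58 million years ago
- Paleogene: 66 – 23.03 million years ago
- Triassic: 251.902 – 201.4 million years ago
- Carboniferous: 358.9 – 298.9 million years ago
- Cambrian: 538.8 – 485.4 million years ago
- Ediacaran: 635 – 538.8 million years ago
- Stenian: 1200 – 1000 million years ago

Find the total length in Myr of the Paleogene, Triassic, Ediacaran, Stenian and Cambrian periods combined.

443.072 million years

Duration is start − end for each: (66 − 23.03) + (251.902 − 201.4) + (635 − 538.8) + (1200 − 1000) + (538.8 − 485.4).
That is 42.97 + 50.502 + 96.2 + 200 + 53.4, which totals 443.072 million years.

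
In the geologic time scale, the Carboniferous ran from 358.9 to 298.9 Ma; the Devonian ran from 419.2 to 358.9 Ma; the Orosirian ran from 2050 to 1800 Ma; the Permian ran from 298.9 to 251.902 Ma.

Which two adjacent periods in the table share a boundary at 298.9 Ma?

Carboniferous and Permian

The Carboniferous ends at 298.9 Ma and the Permian begins at 298.9 Ma, so they share that boundary.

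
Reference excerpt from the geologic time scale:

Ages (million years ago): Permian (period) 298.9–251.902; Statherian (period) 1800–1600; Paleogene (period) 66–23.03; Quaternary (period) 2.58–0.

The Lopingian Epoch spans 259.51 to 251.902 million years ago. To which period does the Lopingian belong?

The Lopingian (259.51–251.902 Ma) lies entirely within 298.9–251.902 Ma, the Permian Period.

Permian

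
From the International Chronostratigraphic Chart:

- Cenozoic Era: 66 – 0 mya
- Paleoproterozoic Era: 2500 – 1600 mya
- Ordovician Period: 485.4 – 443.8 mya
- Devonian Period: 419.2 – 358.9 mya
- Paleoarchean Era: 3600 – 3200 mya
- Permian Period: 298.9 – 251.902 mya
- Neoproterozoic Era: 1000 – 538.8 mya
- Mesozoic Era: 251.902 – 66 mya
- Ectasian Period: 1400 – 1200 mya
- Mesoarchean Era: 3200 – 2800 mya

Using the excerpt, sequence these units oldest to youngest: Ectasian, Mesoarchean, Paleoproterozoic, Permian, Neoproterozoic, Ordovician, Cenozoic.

Sorting by start age (descending Ma, since larger Ma = older): Mesoarchean began 3200, Paleoproterozoic began 2500, Ectasian began 1400, Neoproterozoic began 1000, Ordovician began 485.4, Permian began 298.9, Cenozoic began 66.

Mesoarchean, Paleoproterozoic, Ectasian, Neoproterozoic, Ordovician, Permian, Cenozoic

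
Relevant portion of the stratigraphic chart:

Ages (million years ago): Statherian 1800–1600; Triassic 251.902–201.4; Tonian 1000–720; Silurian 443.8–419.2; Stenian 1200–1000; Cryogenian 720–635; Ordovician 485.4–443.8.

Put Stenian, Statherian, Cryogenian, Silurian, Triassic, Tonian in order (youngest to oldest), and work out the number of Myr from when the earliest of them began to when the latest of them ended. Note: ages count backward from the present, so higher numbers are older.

Start ages (Ma): Statherian 1800, Stenian 1200, Tonian 1000, Cryogenian 720, Silurian 443.8, Triassic 251.902.
Ordered youngest to oldest: Triassic, Silurian, Cryogenian, Tonian, Stenian, Statherian.
Span = 1800 − 201.4 = 1598.6 Myr.

Triassic → Silurian → Cryogenian → Tonian → Stenian → Statherian; total span 1598.6 Myr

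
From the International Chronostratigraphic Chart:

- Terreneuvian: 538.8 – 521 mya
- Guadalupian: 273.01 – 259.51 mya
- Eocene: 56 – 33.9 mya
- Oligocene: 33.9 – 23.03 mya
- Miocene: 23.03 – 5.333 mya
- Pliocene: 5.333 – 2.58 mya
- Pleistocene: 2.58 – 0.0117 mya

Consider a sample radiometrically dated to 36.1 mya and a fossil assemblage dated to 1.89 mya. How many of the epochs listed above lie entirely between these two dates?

3

The older date is 36.1 Ma and the younger is 1.89 Ma.
Epochs with start < 36.1 and end > 1.89 Ma: Oligocene (33.9–23.03), Miocene (23.03–5.333), Pliocene (5.333–2.58).
That is 3 complete epochs.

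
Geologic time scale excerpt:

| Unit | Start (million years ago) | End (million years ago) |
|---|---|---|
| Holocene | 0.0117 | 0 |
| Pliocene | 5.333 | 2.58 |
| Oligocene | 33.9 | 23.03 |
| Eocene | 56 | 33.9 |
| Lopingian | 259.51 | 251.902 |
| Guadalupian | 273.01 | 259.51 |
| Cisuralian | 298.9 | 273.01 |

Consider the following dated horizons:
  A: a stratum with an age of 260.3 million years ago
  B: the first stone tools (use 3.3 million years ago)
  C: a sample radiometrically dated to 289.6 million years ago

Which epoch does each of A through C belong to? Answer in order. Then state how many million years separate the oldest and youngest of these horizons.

Match each age against the start–end ranges in the excerpt: A = 260.3 Ma → Guadalupian (273.01–259.51); B = 3.3 Ma → Pliocene (5.333–2.58); C = 289.6 Ma → Cisuralian (298.9–273.01).
The largest age is 289.6 Ma and the smallest is 3.3 Ma; their difference is 286.3 Myr.

A — Guadalupian; B — Pliocene; C — Cisuralian; span 286.3 million years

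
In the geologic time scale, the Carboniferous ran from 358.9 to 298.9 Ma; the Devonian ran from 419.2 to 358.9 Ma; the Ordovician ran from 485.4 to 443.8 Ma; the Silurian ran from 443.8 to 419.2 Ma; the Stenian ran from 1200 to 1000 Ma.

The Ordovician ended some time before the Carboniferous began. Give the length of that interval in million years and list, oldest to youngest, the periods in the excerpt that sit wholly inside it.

84.9 million years; Silurian, Devonian

End of Ordovician = 443.8 Ma; start of Carboniferous = 358.9 Ma.
Gap = 443.8 − 358.9 = 84.9 Myr.
Periods wholly inside 443.8–358.9 Ma: Silurian (443.8–419.2), Devonian (419.2–358.9).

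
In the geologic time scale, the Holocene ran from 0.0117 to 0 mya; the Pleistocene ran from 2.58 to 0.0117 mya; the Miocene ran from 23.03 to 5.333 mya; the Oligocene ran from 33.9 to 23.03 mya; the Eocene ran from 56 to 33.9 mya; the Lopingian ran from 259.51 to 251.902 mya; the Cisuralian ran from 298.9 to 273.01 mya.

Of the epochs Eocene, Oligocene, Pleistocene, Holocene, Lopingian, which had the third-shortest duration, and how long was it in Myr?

Start − end for each: Eocene 56 − 33.9 = 22.1; Oligocene 33.9 − 23.03 = 10.87; Pleistocene 2.58 − 0.0117 = 2.5683; Holocene 0.0117 − 0 = 0.0117; Lopingian 259.51 − 251.902 = 7.608.
Ranking these from shortest: Holocene < Pleistocene < Lopingian < Oligocene < Eocene.
Position 3 in that ranking is Lopingian, which lasted 7.608 Myr.

Lopingian, 7.608 million years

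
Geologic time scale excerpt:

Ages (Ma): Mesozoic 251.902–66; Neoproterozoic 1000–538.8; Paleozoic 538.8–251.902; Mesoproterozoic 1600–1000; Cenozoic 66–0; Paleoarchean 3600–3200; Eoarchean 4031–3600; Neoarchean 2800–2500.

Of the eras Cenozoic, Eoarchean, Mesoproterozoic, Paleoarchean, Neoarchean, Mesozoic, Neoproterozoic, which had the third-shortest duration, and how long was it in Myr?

Durations: Cenozoic 66; Eoarchean 431; Mesoproterozoic 600; Paleoarchean 400; Neoarchean 300; Mesozoic 185.902; Neoproterozoic 461.2 Myr.
Sorted shortest-first: Cenozoic (66), Mesozoic (185.902), Neoarchean (300), Paleoarchean (400), Eoarchean (431), Neoproterozoic (461.2), Mesoproterozoic (600).
The third shortest is Neoarchean at 300 Myr.

Neoarchean, 300 million years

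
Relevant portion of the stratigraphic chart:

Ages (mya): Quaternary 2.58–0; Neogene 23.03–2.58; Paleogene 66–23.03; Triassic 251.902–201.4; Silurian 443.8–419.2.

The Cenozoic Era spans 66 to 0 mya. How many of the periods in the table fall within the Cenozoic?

Periods inside 66–0 Ma: Paleogene, Neogene, Quaternary — 3 in total.

3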